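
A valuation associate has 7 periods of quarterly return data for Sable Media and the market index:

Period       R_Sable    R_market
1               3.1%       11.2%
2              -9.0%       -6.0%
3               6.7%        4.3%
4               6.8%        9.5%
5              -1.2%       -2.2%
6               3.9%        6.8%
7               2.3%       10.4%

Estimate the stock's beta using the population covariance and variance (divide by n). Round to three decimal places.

Mean R_i = (3.1 − 9.0 + 6.7 + 6.8 − 1.2 + 3.9 + 2.3) / 7 = 1.8000%
Mean R_m = (11.2 − 6.0 + 4.3 + 9.5 − 2.2 + 6.8 + 10.4) / 7 = 4.8571%
Σ(R_i − R̄_i)(R_m − R̄_m) = 174.0100  ⇒  Cov = 174.0100 / 7 = 24.8586
Σ(R_m − R̄_m)² = 264.2771  ⇒  Var(R_m) = 264.2771 / 7 = 37.7539
β = Cov / Var(R_m) = 24.8586 / 37.7539 = 0.6584

0.658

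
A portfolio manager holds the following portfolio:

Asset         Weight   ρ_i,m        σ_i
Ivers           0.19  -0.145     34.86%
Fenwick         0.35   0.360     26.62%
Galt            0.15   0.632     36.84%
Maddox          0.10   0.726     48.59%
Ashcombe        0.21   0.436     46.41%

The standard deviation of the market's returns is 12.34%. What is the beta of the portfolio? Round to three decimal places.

1.107

β_Ivers = -0.145 × 34.86% / 12.34% = -0.4096
β_Fenwick = 0.360 × 26.62% / 12.34% = 0.7766
β_Galt = 0.632 × 36.84% / 12.34% = 1.8868
β_Maddox = 0.726 × 48.59% / 12.34% = 2.8587
β_Ashcombe = 0.436 × 46.41% / 12.34% = 1.6398
β_P = Σ w_i β_i = 0.19×-0.4096 + 0.35×0.7766 + 0.15×1.8868 + 0.10×2.8587 + 0.21×1.6398 = 1.1072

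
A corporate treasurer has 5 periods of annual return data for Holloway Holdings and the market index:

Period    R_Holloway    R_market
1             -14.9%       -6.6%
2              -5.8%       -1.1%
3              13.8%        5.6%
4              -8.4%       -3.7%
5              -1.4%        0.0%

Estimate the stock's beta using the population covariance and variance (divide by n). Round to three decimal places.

2.331

Mean R_i = (-14.9 − 5.8 + 13.8 − 8.4 − 1.4) / 5 = -3.3400%
Mean R_m = (-6.6 − 1.1 + 5.6 − 3.7 + 0.0) / 5 = -1.1600%
Σ(R_i − R̄_i)(R_m − R̄_m) = 193.7080  ⇒  Cov = 193.7080 / 5 = 38.7416
Σ(R_m − R̄_m)² = 83.0920  ⇒  Var(R_m) = 83.0920 / 5 = 16.6184
β = Cov / Var(R_m) = 38.7416 / 16.6184 = 2.3312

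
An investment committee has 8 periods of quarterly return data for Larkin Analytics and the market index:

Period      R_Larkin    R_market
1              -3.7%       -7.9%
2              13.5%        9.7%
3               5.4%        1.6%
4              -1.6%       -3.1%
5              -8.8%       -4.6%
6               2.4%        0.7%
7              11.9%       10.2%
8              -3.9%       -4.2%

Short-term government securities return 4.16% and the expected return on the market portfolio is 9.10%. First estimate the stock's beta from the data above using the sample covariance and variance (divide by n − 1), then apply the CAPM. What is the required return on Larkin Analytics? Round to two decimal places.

Mean R_i = (-3.7 + 13.5 + 5.4 − 1.6 − 8.8 + 2.4 + 11.9 − 3.9) / 8 = 1.9000%
Mean R_m = (-7.9 + 9.7 + 1.6 − 3.1 − 4.6 + 0.7 + 10.2 − 4.2) / 8 = 0.3000%
Σ(R_i − R̄_i)(R_m − R̄_m) = 349.1400  ⇒  Cov = 349.1400 / 7 = 49.8771
Σ(R_m − R̄_m)² = 311.2800  ⇒  Var(R_m) = 311.2800 / 7 = 44.4686
β = Cov / Var(R_m) = 49.8771 / 44.4686 = 1.1216
MRP = 9.10% − 4.16% = 4.94%
E(R) = R_f + β × MRP = 4.16% + 1.1216 × 4.94% = 9.70%

9.70%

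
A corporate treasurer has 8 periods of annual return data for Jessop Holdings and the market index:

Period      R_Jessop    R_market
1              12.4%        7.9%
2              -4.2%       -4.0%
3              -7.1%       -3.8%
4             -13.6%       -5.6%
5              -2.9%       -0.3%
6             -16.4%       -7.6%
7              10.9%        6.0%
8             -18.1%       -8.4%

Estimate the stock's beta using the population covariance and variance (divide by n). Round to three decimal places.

Mean R_i = (12.4 − 4.2 − 7.1 − 13.6 − 2.9 − 16.4 + 10.9 − 18.1) / 8 = -4.8750%
Mean R_m = (7.9 − 4.0 − 3.8 − 5.6 − 0.3 − 7.6 + 6.0 − 8.4) / 8 = -1.9750%
Σ(R_i − R̄_i)(R_m − R̄_m) = 483.8250  ⇒  Cov = 483.8250 / 8 = 60.4781
Σ(R_m − R̄_m)² = 257.4150  ⇒  Var(R_m) = 257.4150 / 8 = 32.1769
β = Cov / Var(R_m) = 60.4781 / 32.1769 = 1.8796

1.880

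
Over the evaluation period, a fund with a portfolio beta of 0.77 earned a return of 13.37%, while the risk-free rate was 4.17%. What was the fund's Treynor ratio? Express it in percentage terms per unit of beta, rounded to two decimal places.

Treynor = (R_P − R_f) / β_P = (13.37% − 4.17%) / 0.7700 = 9.20% / 0.7700 = 11.95%

11.95%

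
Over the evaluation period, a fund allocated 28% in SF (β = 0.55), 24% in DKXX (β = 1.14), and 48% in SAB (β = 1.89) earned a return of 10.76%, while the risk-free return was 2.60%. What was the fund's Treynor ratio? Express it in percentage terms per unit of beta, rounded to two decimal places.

β_P = 0.28×0.55 + 0.24×1.14 + 0.48×1.89 = 1.3348
Treynor = (R_P − R_f) / β_P = (10.76% − 2.60%) / 1.3348 = 8.16% / 1.3348 = 6.11%

6.11%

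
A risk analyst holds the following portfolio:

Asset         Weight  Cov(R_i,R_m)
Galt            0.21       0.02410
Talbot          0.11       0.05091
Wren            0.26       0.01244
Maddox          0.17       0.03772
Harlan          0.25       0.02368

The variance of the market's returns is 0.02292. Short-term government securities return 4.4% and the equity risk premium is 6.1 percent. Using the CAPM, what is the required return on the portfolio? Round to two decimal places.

β_Galt = 0.02410 / 0.02292 = 1.0515
β_Talbot = 0.05091 / 0.02292 = 2.2212
β_Wren = 0.01244 / 0.02292 = 0.5428
β_Maddox = 0.03772 / 0.02292 = 1.6457
β_Harlan = 0.02368 / 0.02292 = 1.0332
β_P = Σ w_i β_i = 0.21×1.0515 + 0.11×2.2212 + 0.26×0.5428 + 0.17×1.6457 + 0.25×1.0332 = 1.1443
E(R_P) = R_f + β_P × MRP = 4.4% + 1.1443 × 6.1% = 11.38%

11.38%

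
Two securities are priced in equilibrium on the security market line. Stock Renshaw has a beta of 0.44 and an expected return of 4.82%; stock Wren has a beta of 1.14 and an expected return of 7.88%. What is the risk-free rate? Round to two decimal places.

Both satisfy E(R) = R_f + β·MRP, so the slope of the SML is
MRP = (7.88% − 4.82%) / (1.14 − 0.44) = 3.06% / 0.70 = 4.3714%
R_f = E(R_Renshaw) − β_Renshaw·MRP = 4.82% − 0.44 × 4.3714% = 2.8966%

2.90%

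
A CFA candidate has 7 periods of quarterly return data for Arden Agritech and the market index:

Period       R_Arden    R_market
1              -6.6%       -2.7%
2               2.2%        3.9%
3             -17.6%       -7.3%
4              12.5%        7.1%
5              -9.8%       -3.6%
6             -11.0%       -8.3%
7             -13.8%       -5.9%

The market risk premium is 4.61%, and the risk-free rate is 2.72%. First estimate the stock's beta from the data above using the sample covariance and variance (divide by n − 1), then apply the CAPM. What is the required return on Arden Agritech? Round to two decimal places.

Mean R_i = (-6.6 + 2.2 − 17.6 + 12.5 − 9.8 − 11.0 − 13.8) / 7 = -6.3000%
Mean R_m = (-2.7 + 3.9 − 7.3 + 7.1 − 3.6 − 8.3 − 5.9) / 7 = -2.4000%
Σ(R_i − R̄_i)(R_m − R̄_m) = 345.7900  ⇒  Cov = 345.7900 / 6 = 57.6317
Σ(R_m − R̄_m)² = 202.5400  ⇒  Var(R_m) = 202.5400 / 6 = 33.7567
β = Cov / Var(R_m) = 57.6317 / 33.7567 = 1.7073
E(R) = R_f + β × MRP = 2.72% + 1.7073 × 4.61% = 10.59%

10.59%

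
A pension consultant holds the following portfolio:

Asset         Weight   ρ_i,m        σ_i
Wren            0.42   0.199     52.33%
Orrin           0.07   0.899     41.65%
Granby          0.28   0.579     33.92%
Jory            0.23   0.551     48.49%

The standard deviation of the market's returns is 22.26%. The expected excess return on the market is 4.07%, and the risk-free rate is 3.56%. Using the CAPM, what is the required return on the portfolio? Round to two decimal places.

β_Wren = 0.199 × 52.33% / 22.26% = 0.4678
β_Orrin = 0.899 × 41.65% / 22.26% = 1.6821
β_Granby = 0.579 × 33.92% / 22.26% = 0.8823
β_Jory = 0.551 × 48.49% / 22.26% = 1.2003
β_P = Σ w_i β_i = 0.42×0.4678 + 0.07×1.6821 + 0.28×0.8823 + 0.23×1.2003 = 0.8373
E(R_P) = R_f + β_P × MRP = 3.56% + 0.8373 × 4.07% = 6.97%

6.97%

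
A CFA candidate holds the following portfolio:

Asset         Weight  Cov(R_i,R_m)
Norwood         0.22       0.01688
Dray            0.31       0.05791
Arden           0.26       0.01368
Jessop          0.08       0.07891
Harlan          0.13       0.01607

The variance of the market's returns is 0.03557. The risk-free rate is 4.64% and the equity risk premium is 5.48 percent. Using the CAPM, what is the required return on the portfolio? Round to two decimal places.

9.82%

β_Norwood = 0.01688 / 0.03557 = 0.4746
β_Dray = 0.05791 / 0.03557 = 1.6281
β_Arden = 0.01368 / 0.03557 = 0.3846
β_Jessop = 0.07891 / 0.03557 = 2.2184
β_Harlan = 0.01607 / 0.03557 = 0.4518
β_P = Σ w_i β_i = 0.22×0.4746 + 0.31×1.6281 + 0.26×0.3846 + 0.08×2.2184 + 0.13×0.4518 = 0.9453
E(R_P) = R_f + β_P × MRP = 4.64% + 0.9453 × 5.48% = 9.82%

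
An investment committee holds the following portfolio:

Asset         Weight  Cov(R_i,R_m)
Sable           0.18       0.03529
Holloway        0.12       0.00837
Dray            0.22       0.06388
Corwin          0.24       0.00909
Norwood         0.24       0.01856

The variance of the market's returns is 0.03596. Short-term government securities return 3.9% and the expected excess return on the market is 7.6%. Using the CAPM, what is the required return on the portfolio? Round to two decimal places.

9.83%

β_Sable = 0.03529 / 0.03596 = 0.9814
β_Holloway = 0.00837 / 0.03596 = 0.2328
β_Dray = 0.06388 / 0.03596 = 1.7764
β_Corwin = 0.00909 / 0.03596 = 0.2528
β_Norwood = 0.01856 / 0.03596 = 0.5161
β_P = Σ w_i β_i = 0.18×0.9814 + 0.12×0.2328 + 0.22×1.7764 + 0.24×0.2528 + 0.24×0.5161 = 0.7799
E(R_P) = R_f + β_P × MRP = 3.9% + 0.7799 × 7.6% = 9.83%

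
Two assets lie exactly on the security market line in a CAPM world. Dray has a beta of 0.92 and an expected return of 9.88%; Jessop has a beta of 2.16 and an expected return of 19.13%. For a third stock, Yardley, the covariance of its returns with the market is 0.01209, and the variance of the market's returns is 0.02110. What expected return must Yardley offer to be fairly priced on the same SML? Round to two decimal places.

MRP = (19.13% − 9.88%) / (2.16 − 0.92) = 7.4597%
R_f = 9.88% − 0.92 × 7.4597% = 3.0171%
β_Yardley = Cov / Var(R_m) = 0.01209 / 0.02110 = 0.5730
E(R_Yardley) = R_f + β × MRP = 3.0171% + 0.5730 × 7.4597% = 7.29%

7.29%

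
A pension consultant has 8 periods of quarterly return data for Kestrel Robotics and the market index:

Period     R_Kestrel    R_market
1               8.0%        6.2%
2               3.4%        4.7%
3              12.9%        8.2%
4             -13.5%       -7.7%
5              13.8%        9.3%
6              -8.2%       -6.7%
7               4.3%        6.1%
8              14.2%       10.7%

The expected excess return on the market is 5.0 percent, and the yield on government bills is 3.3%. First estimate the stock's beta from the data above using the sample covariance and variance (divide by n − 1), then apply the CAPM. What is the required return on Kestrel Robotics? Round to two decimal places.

Mean R_i = (8.0 + 3.4 + 12.9 − 13.5 + 13.8 − 8.2 + 4.3 + 14.2) / 8 = 4.3625%
Mean R_m = (6.2 + 4.7 + 8.2 − 7.7 + 9.3 − 6.7 + 6.1 + 10.7) / 8 = 3.8500%
Σ(R_i − R̄_i)(R_m − R̄_m) = 502.3950  ⇒  Cov = 502.3950 / 7 = 71.7707
Σ(R_m − R̄_m)² = 351.5600  ⇒  Var(R_m) = 351.5600 / 7 = 50.2229
β = Cov / Var(R_m) = 71.7707 / 50.2229 = 1.4290
E(R) = R_f + β × MRP = 3.3% + 1.4290 × 5.0% = 10.45%

10.45%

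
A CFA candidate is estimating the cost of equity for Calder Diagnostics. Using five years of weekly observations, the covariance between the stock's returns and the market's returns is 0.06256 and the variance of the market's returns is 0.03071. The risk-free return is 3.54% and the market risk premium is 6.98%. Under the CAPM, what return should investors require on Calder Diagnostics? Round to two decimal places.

β = Cov(R_i, R_m) / Var(R_m) = 0.06256 / 0.03071 = 2.0371
E(R) = R_f + β × MRP = 3.54% + 2.0371 × 6.98% = 17.76%

17.76%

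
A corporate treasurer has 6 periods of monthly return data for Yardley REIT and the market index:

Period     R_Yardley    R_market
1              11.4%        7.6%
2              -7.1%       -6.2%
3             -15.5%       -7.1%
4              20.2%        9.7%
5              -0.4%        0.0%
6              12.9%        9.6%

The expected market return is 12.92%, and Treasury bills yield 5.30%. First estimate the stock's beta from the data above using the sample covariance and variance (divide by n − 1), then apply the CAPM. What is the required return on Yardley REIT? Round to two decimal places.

18.21%

Mean R_i = (11.4 − 7.1 − 15.5 + 20.2 − 0.4 + 12.9) / 6 = 3.5833%
Mean R_m = (7.6 − 6.2 − 7.1 + 9.7 + 0.0 + 9.6) / 6 = 2.2667%
Σ(R_i − R̄_i)(R_m − R̄_m) = 511.7567  ⇒  Cov = 511.7567 / 5 = 102.3513
Σ(R_m − R̄_m)² = 302.0333  ⇒  Var(R_m) = 302.0333 / 5 = 60.4067
β = Cov / Var(R_m) = 102.3513 / 60.4067 = 1.6944
MRP = 12.92% − 5.30% = 7.62%
E(R) = R_f + β × MRP = 5.30% + 1.6944 × 7.62% = 18.21%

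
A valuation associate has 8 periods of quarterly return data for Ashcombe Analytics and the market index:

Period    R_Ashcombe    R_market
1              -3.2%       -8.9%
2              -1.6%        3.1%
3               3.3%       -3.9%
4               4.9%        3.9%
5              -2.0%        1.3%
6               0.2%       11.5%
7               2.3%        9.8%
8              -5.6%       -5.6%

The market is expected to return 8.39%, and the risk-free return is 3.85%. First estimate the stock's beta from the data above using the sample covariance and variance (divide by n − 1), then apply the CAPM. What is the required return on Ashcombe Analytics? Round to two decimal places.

Mean R_i = (-3.2 − 1.6 + 3.3 + 4.9 − 2.0 + 0.2 + 2.3 − 5.6) / 8 = -0.2125%
Mean R_m = (-8.9 + 3.1 − 3.9 + 3.9 + 1.3 + 11.5 + 9.8 − 5.6) / 8 = 1.4000%
Σ(R_i − R̄_i)(R_m − R̄_m) = 85.7400  ⇒  Cov = 85.7400 / 7 = 12.2486
Σ(R_m − R̄_m)² = 364.9000  ⇒  Var(R_m) = 364.9000 / 7 = 52.1286
β = Cov / Var(R_m) = 12.2486 / 52.1286 = 0.2350
MRP = 8.39% − 3.85% = 4.54%
E(R) = R_f + β × MRP = 3.85% + 0.2350 × 4.54% = 4.92%

4.92%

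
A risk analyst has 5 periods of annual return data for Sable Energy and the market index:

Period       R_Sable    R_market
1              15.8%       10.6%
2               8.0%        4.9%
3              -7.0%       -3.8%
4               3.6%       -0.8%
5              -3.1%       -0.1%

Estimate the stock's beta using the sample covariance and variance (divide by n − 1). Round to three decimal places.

1.509

Mean R_i = (15.8 + 8.0 − 7.0 + 3.6 − 3.1) / 5 = 3.4600%
Mean R_m = (10.6 + 4.9 − 3.8 − 0.8 − 0.1) / 5 = 2.1600%
Σ(R_i − R̄_i)(R_m − R̄_m) = 193.3420  ⇒  Cov = 193.3420 / 4 = 48.3355
Σ(R_m − R̄_m)² = 128.1320  ⇒  Var(R_m) = 128.1320 / 4 = 32.0330
β = Cov / Var(R_m) = 48.3355 / 32.0330 = 1.5089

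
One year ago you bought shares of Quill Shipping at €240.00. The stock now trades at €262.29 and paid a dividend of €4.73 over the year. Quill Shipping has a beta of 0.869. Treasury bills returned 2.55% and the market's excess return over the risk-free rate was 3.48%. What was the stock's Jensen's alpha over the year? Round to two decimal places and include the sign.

Realised HPR = (P1 + D1 − P0) / P0 = (262.29 + 4.73 − 240.00) / 240.00 = 27.02 / 240.00 = 11.2583%
CAPM required = R_f + β·MRP = 2.55% + 0.869 × 3.48% = 5.57412%
α = realised − required = 11.2583% − 5.57412% = +5.68%

+5.68%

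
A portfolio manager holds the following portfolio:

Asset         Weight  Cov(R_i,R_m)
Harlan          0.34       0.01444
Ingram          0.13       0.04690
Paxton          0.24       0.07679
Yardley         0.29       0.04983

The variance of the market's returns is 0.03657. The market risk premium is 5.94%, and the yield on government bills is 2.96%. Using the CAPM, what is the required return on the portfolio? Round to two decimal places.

10.09%

β_Harlan = 0.01444 / 0.03657 = 0.3949
β_Ingram = 0.04690 / 0.03657 = 1.2825
β_Paxton = 0.07679 / 0.03657 = 2.0998
β_Yardley = 0.04983 / 0.03657 = 1.3626
β_P = Σ w_i β_i = 0.34×0.3949 + 0.13×1.2825 + 0.24×2.0998 + 0.29×1.3626 = 1.2001
E(R_P) = R_f + β_P × MRP = 2.96% + 1.2001 × 5.94% = 10.09%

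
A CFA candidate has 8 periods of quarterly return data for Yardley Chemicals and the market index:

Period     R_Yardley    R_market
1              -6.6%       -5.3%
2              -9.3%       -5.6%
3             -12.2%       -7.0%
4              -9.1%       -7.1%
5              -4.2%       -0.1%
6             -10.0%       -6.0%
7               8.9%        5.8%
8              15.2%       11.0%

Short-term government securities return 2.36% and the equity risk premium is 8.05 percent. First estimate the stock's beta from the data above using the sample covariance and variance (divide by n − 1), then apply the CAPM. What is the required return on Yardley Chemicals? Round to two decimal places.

Mean R_i = (-6.6 − 9.3 − 12.2 − 9.1 − 4.2 − 10.0 + 8.9 + 15.2) / 8 = -3.4125%
Mean R_m = (-5.3 − 5.6 − 7.0 − 7.1 − 0.1 − 6.0 + 5.8 + 11.0) / 8 = -1.7875%
Σ(R_i − R̄_i)(R_m − R̄_m) = 467.5113  ⇒  Cov = 467.5113 / 7 = 66.7873
Σ(R_m − R̄_m)² = 323.9488  ⇒  Var(R_m) = 323.9488 / 7 = 46.2784
β = Cov / Var(R_m) = 66.7873 / 46.2784 = 1.4432
E(R) = R_f + β × MRP = 2.36% + 1.4432 × 8.05% = 13.98%

13.98%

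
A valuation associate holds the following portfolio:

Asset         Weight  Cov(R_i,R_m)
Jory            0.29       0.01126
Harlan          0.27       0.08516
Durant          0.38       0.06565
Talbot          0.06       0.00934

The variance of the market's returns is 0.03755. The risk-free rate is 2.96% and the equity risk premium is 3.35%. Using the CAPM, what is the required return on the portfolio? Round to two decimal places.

7.58%

β_Jory = 0.01126 / 0.03755 = 0.2999
β_Harlan = 0.08516 / 0.03755 = 2.2679
β_Durant = 0.06565 / 0.03755 = 1.7483
β_Talbot = 0.00934 / 0.03755 = 0.2487
β_P = Σ w_i β_i = 0.29×0.2999 + 0.27×2.2679 + 0.38×1.7483 + 0.06×0.2487 = 1.3786
E(R_P) = R_f + β_P × MRP = 2.96% + 1.3786 × 3.35% = 7.58%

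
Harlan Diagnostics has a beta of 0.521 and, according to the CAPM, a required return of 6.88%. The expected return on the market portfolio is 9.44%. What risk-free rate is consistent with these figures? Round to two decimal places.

E(R) = R_f + β(E(R_m) − R_f) = R_f(1 − β) + β·E(R_m)
6.88% = R_f × (1 − 0.521) + 0.521 × 9.44%
6.88% = R_f × 0.479 + 4.91824%
R_f = (6.88% − 4.91824%) / 0.479 = 4.10%

4.10%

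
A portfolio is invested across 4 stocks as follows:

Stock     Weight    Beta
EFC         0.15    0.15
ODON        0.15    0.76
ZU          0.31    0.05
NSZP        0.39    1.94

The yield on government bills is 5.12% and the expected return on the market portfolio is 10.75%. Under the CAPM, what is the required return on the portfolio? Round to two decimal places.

10.24%

β_P = Σ w_i β_i = 0.15×0.15 + 0.15×0.76 + 0.31×0.05 + 0.39×1.94 = 0.9086
MRP = 10.75% − 5.12% = 5.63%
E(R_P) = R_f + β_P × MRP = 5.12% + 0.9086 × 5.63% = 10.24%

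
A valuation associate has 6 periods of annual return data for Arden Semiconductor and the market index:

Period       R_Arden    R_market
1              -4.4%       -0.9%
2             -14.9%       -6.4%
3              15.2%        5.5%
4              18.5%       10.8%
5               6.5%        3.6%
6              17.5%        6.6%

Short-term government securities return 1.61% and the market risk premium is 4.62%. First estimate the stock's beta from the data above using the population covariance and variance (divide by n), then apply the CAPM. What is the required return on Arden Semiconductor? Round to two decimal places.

Mean R_i = (-4.4 − 14.9 + 15.2 + 18.5 + 6.5 + 17.5) / 6 = 6.4000%
Mean R_m = (-0.9 − 6.4 + 5.5 + 10.8 + 3.6 + 6.6) / 6 = 3.2000%
Σ(R_i − R̄_i)(R_m − R̄_m) = 398.7400  ⇒  Cov = 398.7400 / 6 = 66.4567
Σ(R_m − R̄_m)² = 183.7400  ⇒  Var(R_m) = 183.7400 / 6 = 30.6233
β = Cov / Var(R_m) = 66.4567 / 30.6233 = 2.1701
E(R) = R_f + β × MRP = 1.61% + 2.1701 × 4.62% = 11.64%

11.64%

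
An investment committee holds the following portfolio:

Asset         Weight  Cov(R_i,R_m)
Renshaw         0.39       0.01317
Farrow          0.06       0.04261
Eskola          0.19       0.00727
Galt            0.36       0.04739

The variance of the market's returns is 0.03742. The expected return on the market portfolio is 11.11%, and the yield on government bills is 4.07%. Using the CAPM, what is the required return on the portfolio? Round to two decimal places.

β_Renshaw = 0.01317 / 0.03742 = 0.3520
β_Farrow = 0.04261 / 0.03742 = 1.1387
β_Eskola = 0.00727 / 0.03742 = 0.1943
β_Galt = 0.04739 / 0.03742 = 1.2664
β_P = Σ w_i β_i = 0.39×0.3520 + 0.06×1.1387 + 0.19×0.1943 + 0.36×1.2664 = 0.6984
MRP = 11.11% − 4.07% = 7.04%
E(R_P) = R_f + β_P × MRP = 4.07% + 0.6984 × 7.04% = 8.99%

8.99%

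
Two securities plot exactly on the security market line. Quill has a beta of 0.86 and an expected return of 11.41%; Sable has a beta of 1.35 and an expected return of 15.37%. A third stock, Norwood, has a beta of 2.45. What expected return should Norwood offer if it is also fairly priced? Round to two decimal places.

24.26%

MRP (SML slope) = (15.37% − 11.41%) / (1.35 − 0.86) = 3.96% / 0.49 = 8.0816%
R_f (intercept) = 11.41% − 0.86 × 8.0816% = 4.4598%
E(R_Norwood) = R_f + β × MRP = 4.4598% + 2.45 × 8.0816% = 24.26%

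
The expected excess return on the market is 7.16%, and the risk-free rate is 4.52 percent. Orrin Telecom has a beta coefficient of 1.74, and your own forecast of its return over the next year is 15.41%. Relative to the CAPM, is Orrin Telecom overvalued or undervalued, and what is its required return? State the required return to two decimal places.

Required return = R_f + β·MRP = 4.52% + 1.74 × 7.16% = 16.98%
Forecast 15.41% < required 16.98% → the stock plots below the SML → overvalued.

Overvalued; required return 16.98%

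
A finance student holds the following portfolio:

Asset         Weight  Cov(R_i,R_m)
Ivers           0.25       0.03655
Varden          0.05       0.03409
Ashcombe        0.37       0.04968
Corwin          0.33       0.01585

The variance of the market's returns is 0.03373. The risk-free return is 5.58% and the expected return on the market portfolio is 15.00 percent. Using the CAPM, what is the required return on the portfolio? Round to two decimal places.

15.20%

β_Ivers = 0.03655 / 0.03373 = 1.0836
β_Varden = 0.03409 / 0.03373 = 1.0107
β_Ashcombe = 0.04968 / 0.03373 = 1.4729
β_Corwin = 0.01585 / 0.03373 = 0.4699
β_P = Σ w_i β_i = 0.25×1.0836 + 0.05×1.0107 + 0.37×1.4729 + 0.33×0.4699 = 1.0215
MRP = 15.00% − 5.58% = 9.42%
E(R_P) = R_f + β_P × MRP = 5.58% + 1.0215 × 9.42% = 15.20%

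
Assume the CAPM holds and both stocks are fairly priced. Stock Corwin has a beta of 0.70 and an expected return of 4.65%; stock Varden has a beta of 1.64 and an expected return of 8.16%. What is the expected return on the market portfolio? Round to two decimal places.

Both satisfy E(R) = R_f + β·MRP, so the slope of the SML is
MRP = (8.16% − 4.65%) / (1.64 − 0.70) = 3.51% / 0.94 = 3.7340%
R_f = E(R_Corwin) − β_Corwin·MRP = 4.65% − 0.70 × 3.7340% = 2.0362%
E(R_m) = R_f + MRP = 2.0362% + 3.7340% = 5.77%

5.77%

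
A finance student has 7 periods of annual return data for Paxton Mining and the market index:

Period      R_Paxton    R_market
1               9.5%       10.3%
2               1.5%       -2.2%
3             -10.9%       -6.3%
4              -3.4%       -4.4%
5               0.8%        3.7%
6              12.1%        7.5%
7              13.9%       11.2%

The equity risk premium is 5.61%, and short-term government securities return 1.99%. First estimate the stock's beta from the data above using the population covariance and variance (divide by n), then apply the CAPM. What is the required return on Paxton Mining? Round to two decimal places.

Mean R_i = (9.5 + 1.5 − 10.9 − 3.4 + 0.8 + 12.1 + 13.9) / 7 = 3.3571%
Mean R_m = (10.3 − 2.2 − 6.3 − 4.4 + 3.7 + 7.5 + 11.2) / 7 = 2.8286%
Σ(R_i − R̄_i)(R_m − R̄_m) = 361.0986  ⇒  Cov = 361.0986 / 7 = 51.5855
Σ(R_m − R̄_m)² = 309.3543  ⇒  Var(R_m) = 309.3543 / 7 = 44.1935
β = Cov / Var(R_m) = 51.5855 / 44.1935 = 1.1673
E(R) = R_f + β × MRP = 1.99% + 1.1673 × 5.61% = 8.54%

8.54%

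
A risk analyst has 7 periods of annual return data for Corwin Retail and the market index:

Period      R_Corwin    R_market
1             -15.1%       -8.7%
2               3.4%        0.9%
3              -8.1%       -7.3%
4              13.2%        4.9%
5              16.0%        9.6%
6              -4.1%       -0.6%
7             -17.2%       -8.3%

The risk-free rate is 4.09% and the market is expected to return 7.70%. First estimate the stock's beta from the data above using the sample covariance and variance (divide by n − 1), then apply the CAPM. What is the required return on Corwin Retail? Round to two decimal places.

10.55%

Mean R_i = (-15.1 + 3.4 − 8.1 + 13.2 + 16.0 − 4.1 − 17.2) / 7 = -1.7000%
Mean R_m = (-8.7 + 0.9 − 7.3 + 4.9 + 9.6 − 0.6 − 8.3) / 7 = -1.3571%
Σ(R_i − R̄_i)(R_m − R̄_m) = 540.9100  ⇒  Cov = 540.9100 / 6 = 90.1517
Σ(R_m − R̄_m)² = 302.3171  ⇒  Var(R_m) = 302.3171 / 6 = 50.3862
β = Cov / Var(R_m) = 90.1517 / 50.3862 = 1.7892
MRP = 7.70% − 4.09% = 3.61%
E(R) = R_f + β × MRP = 4.09% + 1.7892 × 3.61% = 10.55%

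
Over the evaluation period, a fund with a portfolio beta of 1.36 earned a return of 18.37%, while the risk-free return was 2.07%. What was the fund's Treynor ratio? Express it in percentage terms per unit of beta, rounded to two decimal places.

11.99%

Treynor = (R_P − R_f) / β_P = (18.37% − 2.07%) / 1.3600 = 16.30% / 1.3600 = 11.99%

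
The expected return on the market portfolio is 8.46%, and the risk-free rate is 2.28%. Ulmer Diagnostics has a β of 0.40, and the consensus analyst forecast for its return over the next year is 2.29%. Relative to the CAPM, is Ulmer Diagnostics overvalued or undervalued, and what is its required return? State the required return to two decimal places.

MRP = 8.46% − 2.28% = 6.18%
Required return = R_f + β·MRP = 2.28% + 0.40 × 6.18% = 4.75%
Forecast 2.29% < required 4.75% → the stock plots below the SML → overvalued.

Overvalued; required return 4.75%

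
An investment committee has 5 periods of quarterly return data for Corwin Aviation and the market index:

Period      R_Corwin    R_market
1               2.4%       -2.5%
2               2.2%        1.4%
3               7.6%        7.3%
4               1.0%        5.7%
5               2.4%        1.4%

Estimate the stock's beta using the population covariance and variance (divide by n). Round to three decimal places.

Mean R_i = (2.4 + 2.2 + 7.6 + 1.0 + 2.4) / 5 = 3.1200%
Mean R_m = (-2.5 + 1.4 + 7.3 + 5.7 + 1.4) / 5 = 2.6600%
Σ(R_i − R̄_i)(R_m − R̄_m) = 20.1240  ⇒  Cov = 20.1240 / 5 = 4.0248
Σ(R_m − R̄_m)² = 60.5720  ⇒  Var(R_m) = 60.5720 / 5 = 12.1144
β = Cov / Var(R_m) = 4.0248 / 12.1144 = 0.3322

0.332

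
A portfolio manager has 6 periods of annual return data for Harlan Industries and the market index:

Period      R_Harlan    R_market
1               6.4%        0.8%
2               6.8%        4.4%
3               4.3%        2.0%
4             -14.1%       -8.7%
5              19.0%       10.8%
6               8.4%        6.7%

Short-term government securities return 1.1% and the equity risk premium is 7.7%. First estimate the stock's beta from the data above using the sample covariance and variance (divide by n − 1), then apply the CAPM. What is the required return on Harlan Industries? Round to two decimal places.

13.28%

Mean R_i = (6.4 + 6.8 + 4.3 − 14.1 + 19.0 + 8.4) / 6 = 5.1333%
Mean R_m = (0.8 + 4.4 + 2.0 − 8.7 + 10.8 + 6.7) / 6 = 2.6667%
Σ(R_i − R̄_i)(R_m − R̄_m) = 345.6567  ⇒  Cov = 345.6567 / 5 = 69.1313
Σ(R_m − R̄_m)² = 218.5533  ⇒  Var(R_m) = 218.5533 / 5 = 43.7107
β = Cov / Var(R_m) = 69.1313 / 43.7107 = 1.5816
E(R) = R_f + β × MRP = 1.1% + 1.5816 × 7.7% = 13.28%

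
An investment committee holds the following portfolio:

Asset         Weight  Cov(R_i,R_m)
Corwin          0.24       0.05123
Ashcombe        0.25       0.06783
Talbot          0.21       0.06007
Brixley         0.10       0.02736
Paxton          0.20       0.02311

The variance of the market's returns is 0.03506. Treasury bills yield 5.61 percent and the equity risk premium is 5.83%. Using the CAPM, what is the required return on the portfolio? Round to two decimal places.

13.80%

β_Corwin = 0.05123 / 0.03506 = 1.4612
β_Ashcombe = 0.06783 / 0.03506 = 1.9347
β_Talbot = 0.06007 / 0.03506 = 1.7133
β_Brixley = 0.02736 / 0.03506 = 0.7804
β_Paxton = 0.02311 / 0.03506 = 0.6592
β_P = Σ w_i β_i = 0.24×1.4612 + 0.25×1.9347 + 0.21×1.7133 + 0.10×0.7804 + 0.20×0.6592 = 1.4040
E(R_P) = R_f + β_P × MRP = 5.61% + 1.4040 × 5.83% = 13.80%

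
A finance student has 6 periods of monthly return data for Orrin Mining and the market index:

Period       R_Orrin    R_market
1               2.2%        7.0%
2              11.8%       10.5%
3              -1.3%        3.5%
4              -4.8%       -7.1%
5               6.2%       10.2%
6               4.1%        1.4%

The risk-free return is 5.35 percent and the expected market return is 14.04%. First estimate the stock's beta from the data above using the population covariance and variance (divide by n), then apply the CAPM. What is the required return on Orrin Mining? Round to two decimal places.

Mean R_i = (2.2 + 11.8 − 1.3 − 4.8 + 6.2 + 4.1) / 6 = 3.0333%
Mean R_m = (7.0 + 10.5 + 3.5 − 7.1 + 10.2 + 1.4) / 6 = 4.2500%
Σ(R_i − R̄_i)(R_m − R̄_m) = 160.4600  ⇒  Cov = 160.4600 / 6 = 26.7433
Σ(R_m − R̄_m)² = 219.5350  ⇒  Var(R_m) = 219.5350 / 6 = 36.5892
β = Cov / Var(R_m) = 26.7433 / 36.5892 = 0.7309
MRP = 14.04% − 5.35% = 8.69%
E(R) = R_f + β × MRP = 5.35% + 0.7309 × 8.69% = 11.70%

11.70%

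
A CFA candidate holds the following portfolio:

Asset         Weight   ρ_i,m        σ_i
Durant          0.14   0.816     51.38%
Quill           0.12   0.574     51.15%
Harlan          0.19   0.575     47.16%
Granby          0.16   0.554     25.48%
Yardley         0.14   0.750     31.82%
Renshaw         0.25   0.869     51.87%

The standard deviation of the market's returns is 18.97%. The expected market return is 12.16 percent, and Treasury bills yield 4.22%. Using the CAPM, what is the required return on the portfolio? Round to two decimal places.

β_Durant = 0.816 × 51.38% / 18.97% = 2.2101
β_Quill = 0.574 × 51.15% / 18.97% = 1.5477
β_Harlan = 0.575 × 47.16% / 18.97% = 1.4295
β_Granby = 0.554 × 25.48% / 18.97% = 0.7441
β_Yardley = 0.750 × 31.82% / 18.97% = 1.2580
β_Renshaw = 0.869 × 51.87% / 18.97% = 2.3761
β_P = Σ w_i β_i = 0.14×2.2101 + 0.12×1.5477 + 0.19×1.4295 + 0.16×0.7441 + 0.14×1.2580 + 0.25×2.3761 = 1.6559
MRP = 12.16% − 4.22% = 7.94%
E(R_P) = R_f + β_P × MRP = 4.22% + 1.6559 × 7.94% = 17.37%

17.37%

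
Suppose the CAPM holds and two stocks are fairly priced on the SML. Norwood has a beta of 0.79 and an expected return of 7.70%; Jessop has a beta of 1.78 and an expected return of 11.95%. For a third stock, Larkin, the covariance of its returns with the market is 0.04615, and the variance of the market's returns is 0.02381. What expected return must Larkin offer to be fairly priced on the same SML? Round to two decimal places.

MRP = (11.95% − 7.70%) / (1.78 − 0.79) = 4.2929%
R_f = 7.70% − 0.79 × 4.2929% = 4.3086%
β_Larkin = Cov / Var(R_m) = 0.04615 / 0.02381 = 1.9383
E(R_Larkin) = R_f + β × MRP = 4.3086% + 1.9383 × 4.2929% = 12.63%

12.63%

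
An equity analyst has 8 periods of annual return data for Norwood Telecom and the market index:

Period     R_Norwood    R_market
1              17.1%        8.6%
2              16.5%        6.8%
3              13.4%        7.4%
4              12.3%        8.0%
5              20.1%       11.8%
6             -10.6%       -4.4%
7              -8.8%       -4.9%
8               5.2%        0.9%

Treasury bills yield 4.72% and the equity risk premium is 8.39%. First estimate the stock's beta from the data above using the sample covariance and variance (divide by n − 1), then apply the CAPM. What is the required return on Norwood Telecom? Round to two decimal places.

20.20%

Mean R_i = (17.1 + 16.5 + 13.4 + 12.3 + 20.1 − 10.6 − 8.8 + 5.2) / 8 = 8.1500%
Mean R_m = (8.6 + 6.8 + 7.4 + 8.0 + 11.8 − 4.4 − 4.9 + 0.9) / 8 = 4.2750%
Σ(R_i − R̄_i)(R_m − R̄_m) = 509.7100  ⇒  Cov = 509.7100 / 7 = 72.8157
Σ(R_m − R̄_m)² = 276.1750  ⇒  Var(R_m) = 276.1750 / 7 = 39.4536
β = Cov / Var(R_m) = 72.8157 / 39.4536 = 1.8456
E(R) = R_f + β × MRP = 4.72% + 1.8456 × 8.39% = 20.20%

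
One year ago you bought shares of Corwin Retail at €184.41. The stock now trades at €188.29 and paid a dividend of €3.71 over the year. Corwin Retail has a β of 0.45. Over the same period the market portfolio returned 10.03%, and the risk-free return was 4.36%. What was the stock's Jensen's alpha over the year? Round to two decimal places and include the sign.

-2.80%

Realised HPR = (P1 + D1 − P0) / P0 = (188.29 + 3.71 − 184.41) / 184.41 = 7.59 / 184.41 = 4.1158%
MRP = 10.03% − 4.36% = 5.67%
CAPM required = R_f + β·MRP = 4.36% + 0.45 × 5.67% = 6.9115%
α = realised − required = 4.1158% − 6.9115% = -2.80%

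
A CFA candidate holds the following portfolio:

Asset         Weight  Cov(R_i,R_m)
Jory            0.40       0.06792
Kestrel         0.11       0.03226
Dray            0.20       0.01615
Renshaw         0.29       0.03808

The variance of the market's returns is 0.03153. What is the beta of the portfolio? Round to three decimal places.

β_Jory = 0.06792 / 0.03153 = 2.1541
β_Kestrel = 0.03226 / 0.03153 = 1.0232
β_Dray = 0.01615 / 0.03153 = 0.5122
β_Renshaw = 0.03808 / 0.03153 = 1.2077
β_P = Σ w_i β_i = 0.40×2.1541 + 0.11×1.0232 + 0.20×0.5122 + 0.29×1.2077 = 1.4269

1.427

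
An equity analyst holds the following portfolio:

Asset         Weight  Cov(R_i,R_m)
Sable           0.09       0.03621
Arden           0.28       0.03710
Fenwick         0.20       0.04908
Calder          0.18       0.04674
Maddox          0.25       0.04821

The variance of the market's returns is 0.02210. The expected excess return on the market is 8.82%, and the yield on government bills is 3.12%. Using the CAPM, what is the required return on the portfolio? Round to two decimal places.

β_Sable = 0.03621 / 0.02210 = 1.6385
β_Arden = 0.03710 / 0.02210 = 1.6787
β_Fenwick = 0.04908 / 0.02210 = 2.2208
β_Calder = 0.04674 / 0.02210 = 2.1149
β_Maddox = 0.04821 / 0.02210 = 2.1814
β_P = Σ w_i β_i = 0.09×1.6385 + 0.28×1.6787 + 0.20×2.2208 + 0.18×2.1149 + 0.25×2.1814 = 1.9877
E(R_P) = R_f + β_P × MRP = 3.12% + 1.9877 × 8.82% = 20.65%

20.65%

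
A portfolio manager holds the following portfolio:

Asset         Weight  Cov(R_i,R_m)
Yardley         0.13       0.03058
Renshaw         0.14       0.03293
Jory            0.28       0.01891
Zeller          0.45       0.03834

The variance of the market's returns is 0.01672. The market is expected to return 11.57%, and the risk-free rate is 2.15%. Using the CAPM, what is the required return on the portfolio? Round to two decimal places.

β_Yardley = 0.03058 / 0.01672 = 1.8289
β_Renshaw = 0.03293 / 0.01672 = 1.9695
β_Jory = 0.01891 / 0.01672 = 1.1310
β_Zeller = 0.03834 / 0.01672 = 2.2931
β_P = Σ w_i β_i = 0.13×1.8289 + 0.14×1.9695 + 0.28×1.1310 + 0.45×2.2931 = 1.8621
MRP = 11.57% − 2.15% = 9.42%
E(R_P) = R_f + β_P × MRP = 2.15% + 1.8621 × 9.42% = 19.69%

19.69%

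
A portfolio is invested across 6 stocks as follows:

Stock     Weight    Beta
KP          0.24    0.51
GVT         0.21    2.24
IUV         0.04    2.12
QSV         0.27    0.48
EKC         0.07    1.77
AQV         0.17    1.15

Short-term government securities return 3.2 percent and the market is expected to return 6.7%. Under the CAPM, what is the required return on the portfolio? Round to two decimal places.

β_P = Σ w_i β_i = 0.24×0.51 + 0.21×2.24 + 0.04×2.12 + 0.27×0.48 + 0.07×1.77 + 0.17×1.15 = 1.1266
MRP = 6.7% − 3.2% = 3.50%
E(R_P) = R_f + β_P × MRP = 3.2% + 1.1266 × 3.5% = 7.14%

7.14%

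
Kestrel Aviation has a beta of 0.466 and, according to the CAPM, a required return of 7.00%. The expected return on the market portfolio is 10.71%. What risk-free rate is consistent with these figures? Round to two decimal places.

3.76%

E(R) = R_f + β(E(R_m) − R_f) = R_f(1 − β) + β·E(R_m)
7.00% = R_f × (1 − 0.466) + 0.466 × 10.71%
7.00% = R_f × 0.534 + 4.99086%
R_f = (7.00% − 4.99086%) / 0.534 = 3.76%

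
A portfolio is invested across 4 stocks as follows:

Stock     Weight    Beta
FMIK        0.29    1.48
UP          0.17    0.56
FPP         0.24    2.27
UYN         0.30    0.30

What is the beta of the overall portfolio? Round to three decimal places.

β_P = Σ w_i β_i = 0.29×1.48 + 0.17×0.56 + 0.24×2.27 + 0.30×0.30 = 1.1592

1.159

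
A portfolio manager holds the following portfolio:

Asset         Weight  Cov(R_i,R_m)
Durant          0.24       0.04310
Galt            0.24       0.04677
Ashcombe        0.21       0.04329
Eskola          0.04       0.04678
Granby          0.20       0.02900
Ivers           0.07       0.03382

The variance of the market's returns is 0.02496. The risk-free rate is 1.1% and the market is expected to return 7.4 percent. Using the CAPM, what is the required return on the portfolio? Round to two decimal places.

11.37%

β_Durant = 0.04310 / 0.02496 = 1.7268
β_Galt = 0.04677 / 0.02496 = 1.8738
β_Ashcombe = 0.04329 / 0.02496 = 1.7344
β_Eskola = 0.04678 / 0.02496 = 1.8742
β_Granby = 0.02900 / 0.02496 = 1.1619
β_Ivers = 0.03382 / 0.02496 = 1.3550
β_P = Σ w_i β_i = 0.24×1.7268 + 0.24×1.8738 + 0.21×1.7344 + 0.04×1.8742 + 0.20×1.1619 + 0.07×1.3550 = 1.6306
MRP = 7.4% − 1.1% = 6.30%
E(R_P) = R_f + β_P × MRP = 1.1% + 1.6306 × 6.3% = 11.37%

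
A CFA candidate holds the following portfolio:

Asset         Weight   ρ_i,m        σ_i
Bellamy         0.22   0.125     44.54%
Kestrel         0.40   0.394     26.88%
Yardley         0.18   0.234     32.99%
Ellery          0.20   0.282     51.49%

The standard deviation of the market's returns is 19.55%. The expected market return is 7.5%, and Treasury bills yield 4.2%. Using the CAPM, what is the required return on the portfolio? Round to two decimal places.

β_Bellamy = 0.125 × 44.54% / 19.55% = 0.2848
β_Kestrel = 0.394 × 26.88% / 19.55% = 0.5417
β_Yardley = 0.234 × 32.99% / 19.55% = 0.3949
β_Ellery = 0.282 × 51.49% / 19.55% = 0.7427
β_P = Σ w_i β_i = 0.22×0.2848 + 0.40×0.5417 + 0.18×0.3949 + 0.20×0.7427 = 0.4990
MRP = 7.5% − 4.2% = 3.30%
E(R_P) = R_f + β_P × MRP = 4.2% + 0.4990 × 3.3% = 5.85%

5.85%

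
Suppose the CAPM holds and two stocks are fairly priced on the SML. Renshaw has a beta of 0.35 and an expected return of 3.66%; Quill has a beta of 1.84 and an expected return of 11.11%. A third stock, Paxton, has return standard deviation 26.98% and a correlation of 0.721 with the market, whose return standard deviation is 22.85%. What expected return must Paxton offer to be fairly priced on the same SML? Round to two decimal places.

MRP = (11.11% − 3.66%) / (1.84 − 0.35) = 5.0000%
R_f = 3.66% − 0.35 × 5.0000% = 1.9100%
β_Paxton = ρ·σ_i/σ_m = 0.721 × 26.98 / 22.85 = 0.8513
E(R_Paxton) = R_f + β × MRP = 1.9100% + 0.8513 × 5.0000% = 6.17%

6.17%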